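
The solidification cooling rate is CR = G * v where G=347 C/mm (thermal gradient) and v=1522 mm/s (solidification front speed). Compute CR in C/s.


CR = 347 * 1522 = 528134 C/s


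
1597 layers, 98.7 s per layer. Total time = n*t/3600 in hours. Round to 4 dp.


t = 1597 * 98.7 / 3600 = 43.7844 hrs


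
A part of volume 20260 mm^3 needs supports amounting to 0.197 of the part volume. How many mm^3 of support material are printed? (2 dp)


V_support = 20260 * 0.197 = 3991.22 mm^3


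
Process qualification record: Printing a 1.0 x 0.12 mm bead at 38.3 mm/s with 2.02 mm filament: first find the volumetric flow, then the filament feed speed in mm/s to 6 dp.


Q = 1.0 * 0.12 * 38.3 = 4.596 mm^3/s
A_fil = pi*(2.02/2)^2 = 3.20473867 mm^2
v_feed = 4.596 / 3.20473867 = 1.434126 mm/s


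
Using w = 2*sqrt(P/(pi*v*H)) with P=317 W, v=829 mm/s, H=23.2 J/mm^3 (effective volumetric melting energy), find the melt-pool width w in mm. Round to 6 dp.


w = 2*sqrt(317/(pi*829*23.2)) = 0.144865 mm


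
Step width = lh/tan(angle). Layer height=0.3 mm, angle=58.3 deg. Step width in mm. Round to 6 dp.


step = 0.3 / tan(58.3) = 0.185284 mm


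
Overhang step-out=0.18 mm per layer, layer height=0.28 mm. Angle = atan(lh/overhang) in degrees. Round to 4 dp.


angle = atan(0.28/0.18) = 57.2648 degrees


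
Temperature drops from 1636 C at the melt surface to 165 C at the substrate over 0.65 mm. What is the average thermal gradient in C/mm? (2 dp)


G = (1636-165)/0.65 = 2263.08 C/mm


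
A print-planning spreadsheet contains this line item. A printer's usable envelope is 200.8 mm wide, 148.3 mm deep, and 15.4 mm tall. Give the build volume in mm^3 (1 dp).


V = 200.8 * 148.3 * 15.4 = 458591.1 mm^3


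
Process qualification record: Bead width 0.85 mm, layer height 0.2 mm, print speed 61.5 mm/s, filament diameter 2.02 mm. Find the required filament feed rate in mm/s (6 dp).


Q = 0.85 * 0.2 * 61.5 = 10.455 mm^3/s
A_fil = pi*(2.02/2)^2 = 3.20473867 mm^2
v_feed = 10.455 / 3.20473867 = 3.262356 mm/s


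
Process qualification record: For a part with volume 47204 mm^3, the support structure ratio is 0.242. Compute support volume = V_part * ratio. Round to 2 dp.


V_support = 47204 * 0.242 = 11423.37 mm^3


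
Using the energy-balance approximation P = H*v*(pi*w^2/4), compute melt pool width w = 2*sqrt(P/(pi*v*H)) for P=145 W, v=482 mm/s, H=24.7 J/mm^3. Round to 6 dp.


w = 2*sqrt(145/(pi*482*24.7)) = 0.124528 mm


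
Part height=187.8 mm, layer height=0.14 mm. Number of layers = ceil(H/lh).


Layers = ceil(187.8/0.14) = 1342


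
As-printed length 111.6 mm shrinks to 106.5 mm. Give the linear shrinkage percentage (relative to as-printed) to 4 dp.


Shrinkage = ((111.6-106.5)/111.6)*100 = 4.5699 %


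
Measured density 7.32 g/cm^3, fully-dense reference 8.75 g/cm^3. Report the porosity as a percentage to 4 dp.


Porosity = (1-7.32/8.75)*100 = 16.3429 %


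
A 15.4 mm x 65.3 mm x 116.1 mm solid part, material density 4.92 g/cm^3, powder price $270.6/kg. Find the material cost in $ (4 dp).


V = 15.4 * 65.3 * 116.1 = 116752.482 mm^3 = 116.752482 cm^3
Mass = 116.752482 * 4.92 / 1000 = 0.57442221 kg
Cost = 0.57442221 * 270.6 = 155.4387 $


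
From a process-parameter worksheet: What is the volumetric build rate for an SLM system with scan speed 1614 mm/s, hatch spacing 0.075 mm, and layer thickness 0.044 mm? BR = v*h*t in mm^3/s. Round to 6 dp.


Rate = 1614 * 0.075 * 0.044 = 5.3262 mm^3/s


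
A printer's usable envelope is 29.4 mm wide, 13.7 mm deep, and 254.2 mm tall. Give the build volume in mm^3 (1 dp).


V = 29.4 * 13.7 * 254.2 = 102386.7 mm^3


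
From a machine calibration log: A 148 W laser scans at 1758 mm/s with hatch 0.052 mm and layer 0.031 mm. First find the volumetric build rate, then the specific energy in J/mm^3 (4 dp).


Build rate = 1758 * 0.052 * 0.031 = 2.833896 mm^3/s
SE = 148 / 2.833896 = 52.2249 J/mm^3


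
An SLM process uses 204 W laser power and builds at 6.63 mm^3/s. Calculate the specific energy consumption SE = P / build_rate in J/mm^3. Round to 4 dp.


SE = 204 / 6.63 = 30.7692 J/mm^3


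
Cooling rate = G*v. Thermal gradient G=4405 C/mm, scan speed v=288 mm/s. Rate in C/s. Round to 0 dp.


CR = 4405 * 288 = 1268640 C/s


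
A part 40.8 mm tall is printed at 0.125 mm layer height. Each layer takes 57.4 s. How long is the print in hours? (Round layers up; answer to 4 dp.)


Layers = ceil(40.8/0.125) = 327
t = 327 * 57.4 / 3600 = 5.2138 hrs


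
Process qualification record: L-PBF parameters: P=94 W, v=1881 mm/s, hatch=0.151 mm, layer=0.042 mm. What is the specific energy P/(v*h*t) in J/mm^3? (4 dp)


Build rate = 1881 * 0.151 * 0.042 = 11.929302 mm^3/s
SE = 94 / 11.929302 = 7.8798 J/mm^3


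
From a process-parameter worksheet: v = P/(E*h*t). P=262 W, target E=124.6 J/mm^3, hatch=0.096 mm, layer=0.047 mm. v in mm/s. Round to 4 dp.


v = 262 / (124.6*0.096*0.047) = 466.0303 mm/s


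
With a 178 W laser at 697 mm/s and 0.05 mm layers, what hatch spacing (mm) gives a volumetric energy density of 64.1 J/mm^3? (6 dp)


h = 178 / (64.1*697*0.05) = 0.079682 mm


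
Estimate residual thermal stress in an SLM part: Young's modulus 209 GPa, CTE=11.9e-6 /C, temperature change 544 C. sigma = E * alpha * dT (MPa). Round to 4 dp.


sigma = 209*1000 * 11.9e-6 * 544 = 1352.9824 MPa


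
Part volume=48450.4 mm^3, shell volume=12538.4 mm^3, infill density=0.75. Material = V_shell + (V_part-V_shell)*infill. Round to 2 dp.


V_infill = (48450.4 - 12538.4) * 0.75 = 26934.0
V_total = 12538.4 + 26934.0 = 39472.4 mm^3


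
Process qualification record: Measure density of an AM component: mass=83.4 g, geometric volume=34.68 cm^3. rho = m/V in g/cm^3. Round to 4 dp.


rho = 83.4 / 34.68 = 2.4048 g/cm^3


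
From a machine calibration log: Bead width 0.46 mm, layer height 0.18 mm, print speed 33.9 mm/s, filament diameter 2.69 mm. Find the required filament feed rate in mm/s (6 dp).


Q = 0.46 * 0.18 * 33.9 = 2.80692 mm^3/s
A_fil = pi*(2.69/2)^2 = 5.68321965 mm^2
v_feed = 2.80692 / 5.68321965 = 0.493896 mm/s


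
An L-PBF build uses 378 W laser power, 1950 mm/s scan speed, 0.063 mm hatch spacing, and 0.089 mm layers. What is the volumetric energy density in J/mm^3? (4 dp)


E = 378 / (1950*0.063*0.089) = 34.5722 J/mm^3


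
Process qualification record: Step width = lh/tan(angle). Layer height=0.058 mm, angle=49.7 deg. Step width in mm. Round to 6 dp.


step = 0.058 / tan(49.7) = 0.049188 mm


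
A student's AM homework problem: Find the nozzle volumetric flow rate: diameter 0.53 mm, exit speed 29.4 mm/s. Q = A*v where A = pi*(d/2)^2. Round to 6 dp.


A = pi*(0.53/2)^2 = 0.22061834 mm^2
Q = 0.22061834 * 29.4 = 6.486179 mm^3/s


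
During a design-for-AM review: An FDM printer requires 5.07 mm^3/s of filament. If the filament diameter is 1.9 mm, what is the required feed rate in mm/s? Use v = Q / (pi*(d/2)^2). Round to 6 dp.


A = pi*(1.9/2)^2 = 2.835287
v = 5.07 / 2.835287 = 1.788179 mm/s


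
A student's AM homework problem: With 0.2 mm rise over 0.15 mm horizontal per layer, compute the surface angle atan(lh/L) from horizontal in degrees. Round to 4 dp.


angle = atan(0.2/0.15) = 53.1301 degrees


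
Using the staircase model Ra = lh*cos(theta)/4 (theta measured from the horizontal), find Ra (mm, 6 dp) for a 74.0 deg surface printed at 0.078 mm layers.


Ra = 0.078 * cos(74.0) / 4 = 0.005375 mm


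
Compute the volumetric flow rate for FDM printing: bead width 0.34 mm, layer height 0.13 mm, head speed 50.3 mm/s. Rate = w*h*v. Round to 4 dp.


Rate = 0.34 * 0.13 * 50.3 = 2.2233 mm^3/s


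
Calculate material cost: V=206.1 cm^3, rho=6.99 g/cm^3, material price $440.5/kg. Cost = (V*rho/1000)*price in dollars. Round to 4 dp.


Mass = 206.1*6.99/1000 = 1.440639 kg
Cost = 1.440639 * 440.5 = 634.6015 $


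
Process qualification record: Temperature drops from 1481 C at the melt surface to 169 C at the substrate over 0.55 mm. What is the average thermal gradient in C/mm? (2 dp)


G = (1481-169)/0.55 = 2385.45 C/mm


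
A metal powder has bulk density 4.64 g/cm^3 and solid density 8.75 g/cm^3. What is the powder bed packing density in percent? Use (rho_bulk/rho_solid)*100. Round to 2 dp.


Packing = (4.64/8.75)*100 = 53.03 %


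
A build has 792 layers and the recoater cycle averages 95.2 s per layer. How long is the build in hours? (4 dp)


t = 792 * 95.2 / 3600 = 20.944 hrs


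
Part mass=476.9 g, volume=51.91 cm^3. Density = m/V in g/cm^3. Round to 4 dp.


rho = 476.9 / 51.91 = 9.1871 g/cm^3


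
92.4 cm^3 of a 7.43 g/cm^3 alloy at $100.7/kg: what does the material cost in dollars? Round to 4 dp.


Mass = 92.4*7.43/1000 = 0.686532 kg
Cost = 0.686532 * 100.7 = 69.1338 $


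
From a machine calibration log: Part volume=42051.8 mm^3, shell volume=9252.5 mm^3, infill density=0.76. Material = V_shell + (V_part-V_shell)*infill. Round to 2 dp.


V_infill = (42051.8 - 9252.5) * 0.76 = 24927.47
V_total = 9252.5 + 24927.47 = 34179.97 mm^3


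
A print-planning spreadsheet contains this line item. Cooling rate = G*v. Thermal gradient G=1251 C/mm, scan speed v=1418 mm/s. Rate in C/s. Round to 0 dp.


CR = 1251 * 1418 = 1773918 C/s


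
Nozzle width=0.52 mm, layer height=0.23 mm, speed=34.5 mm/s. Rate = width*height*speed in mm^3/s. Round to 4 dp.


Rate = 0.52 * 0.23 * 34.5 = 4.1262 mm^3/s


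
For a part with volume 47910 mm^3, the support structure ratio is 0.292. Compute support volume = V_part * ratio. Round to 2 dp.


V_support = 47910 * 0.292 = 13989.72 mm^3


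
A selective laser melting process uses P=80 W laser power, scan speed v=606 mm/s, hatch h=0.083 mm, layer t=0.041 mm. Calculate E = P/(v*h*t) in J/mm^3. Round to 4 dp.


E = 80 / (606*0.083*0.041) = 38.7932 J/mm^3


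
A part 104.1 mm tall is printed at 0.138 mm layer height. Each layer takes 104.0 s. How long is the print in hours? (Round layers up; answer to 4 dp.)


Layers = ceil(104.1/0.138) = 755
t = 755 * 104.0 / 3600 = 21.8111 hrs


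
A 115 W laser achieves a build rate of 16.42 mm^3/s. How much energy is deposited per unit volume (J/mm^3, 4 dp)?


SE = 115 / 16.42 = 7.0037 J/mm^3


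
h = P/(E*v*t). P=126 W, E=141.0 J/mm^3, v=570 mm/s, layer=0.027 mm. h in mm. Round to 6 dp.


h = 126 / (141.0*570*0.027) = 0.058065 mm


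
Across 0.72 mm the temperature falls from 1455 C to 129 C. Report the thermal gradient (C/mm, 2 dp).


G = (1455-129)/0.72 = 1841.67 C/mm


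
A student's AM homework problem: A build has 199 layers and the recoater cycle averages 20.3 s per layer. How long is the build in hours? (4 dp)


t = 199 * 20.3 / 3600 = 1.1221 hrs


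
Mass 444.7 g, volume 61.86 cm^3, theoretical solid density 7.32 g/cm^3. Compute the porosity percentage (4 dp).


rho_part = 444.7 / 61.86 = 7.18881345 g/cm^3
Porosity = (1 - 7.18881345/7.32)*100 = 1.7922 %


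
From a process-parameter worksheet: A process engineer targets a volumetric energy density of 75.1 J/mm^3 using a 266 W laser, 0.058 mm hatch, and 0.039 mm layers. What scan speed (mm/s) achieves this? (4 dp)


v = 266 / (75.1*0.058*0.039) = 1565.8462 mm/s


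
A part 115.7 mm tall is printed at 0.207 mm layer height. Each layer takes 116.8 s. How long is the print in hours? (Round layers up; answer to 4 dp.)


Layers = ceil(115.7/0.207) = 559
t = 559 * 116.8 / 3600 = 18.1364 hrs


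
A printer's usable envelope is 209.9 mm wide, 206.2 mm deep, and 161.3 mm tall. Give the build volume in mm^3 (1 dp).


V = 209.9 * 206.2 * 161.3 = 6981286.6 mm^3


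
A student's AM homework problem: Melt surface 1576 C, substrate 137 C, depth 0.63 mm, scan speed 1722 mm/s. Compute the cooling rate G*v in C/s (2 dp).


G = (1576-137)/0.63 = 2284.12698413 C/mm
CR = 2284.12698413 * 1722 = 3933266.67 C/s


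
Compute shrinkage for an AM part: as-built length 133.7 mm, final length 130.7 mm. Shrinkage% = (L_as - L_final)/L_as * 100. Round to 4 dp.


Shrinkage = ((133.7-130.7)/133.7)*100 = 2.2438 %


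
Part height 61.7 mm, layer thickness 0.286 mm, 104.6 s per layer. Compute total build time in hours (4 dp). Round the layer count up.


Layers = ceil(61.7/0.286) = 216
t = 216 * 104.6 / 3600 = 6.276 hrs


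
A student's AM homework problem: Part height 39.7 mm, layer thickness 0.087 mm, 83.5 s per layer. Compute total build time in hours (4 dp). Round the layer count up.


Layers = ceil(39.7/0.087) = 457
t = 457 * 83.5 / 3600 = 10.5999 hrs


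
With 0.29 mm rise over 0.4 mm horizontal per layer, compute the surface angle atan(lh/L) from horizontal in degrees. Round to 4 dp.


angle = atan(0.29/0.4) = 35.9421 degrees


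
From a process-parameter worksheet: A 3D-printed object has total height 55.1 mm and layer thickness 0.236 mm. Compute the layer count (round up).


Layers = ceil(55.1/0.236) = 234


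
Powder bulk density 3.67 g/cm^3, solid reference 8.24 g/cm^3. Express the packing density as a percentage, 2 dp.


Packing = (3.67/8.24)*100 = 44.54 %


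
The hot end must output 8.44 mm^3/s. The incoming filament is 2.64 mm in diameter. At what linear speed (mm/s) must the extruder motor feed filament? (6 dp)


A = pi*(2.64/2)^2 = 5.473911
v = 8.44 / 5.473911 = 1.541859 mm/s


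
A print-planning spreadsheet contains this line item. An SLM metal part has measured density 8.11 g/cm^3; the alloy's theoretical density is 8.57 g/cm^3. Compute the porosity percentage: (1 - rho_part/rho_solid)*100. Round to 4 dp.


Porosity = (1-8.11/8.57)*100 = 5.3676 %


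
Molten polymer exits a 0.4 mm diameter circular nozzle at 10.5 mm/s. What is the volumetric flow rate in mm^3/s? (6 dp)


A = pi*(0.4/2)^2 = 0.12566371 mm^2
Q = 0.12566371 * 10.5 = 1.319469 mm^3/s


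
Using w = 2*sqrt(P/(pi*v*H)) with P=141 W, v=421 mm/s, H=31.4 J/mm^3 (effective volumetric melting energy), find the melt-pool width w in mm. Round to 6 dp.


w = 2*sqrt(141/(pi*421*31.4)) = 0.116536 mm


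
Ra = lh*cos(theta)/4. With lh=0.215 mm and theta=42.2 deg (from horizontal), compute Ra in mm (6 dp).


Ra = 0.215 * cos(42.2) / 4 = 0.039818 mm


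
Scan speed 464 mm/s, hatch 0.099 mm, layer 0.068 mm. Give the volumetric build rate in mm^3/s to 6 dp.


Rate = 464 * 0.099 * 0.068 = 3.123648 mm^3/s


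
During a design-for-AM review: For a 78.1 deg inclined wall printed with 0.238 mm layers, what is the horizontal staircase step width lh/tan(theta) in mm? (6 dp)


step = 0.238 / tan(78.1) = 0.050154 mm


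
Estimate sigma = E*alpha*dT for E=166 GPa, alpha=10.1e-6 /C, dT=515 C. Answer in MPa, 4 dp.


sigma = 166*1000 * 10.1e-6 * 515 = 863.449 MPa


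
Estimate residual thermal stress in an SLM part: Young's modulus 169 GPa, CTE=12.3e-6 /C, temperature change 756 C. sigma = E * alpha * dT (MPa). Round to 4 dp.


sigma = 169*1000 * 12.3e-6 * 756 = 1571.4972 MPa


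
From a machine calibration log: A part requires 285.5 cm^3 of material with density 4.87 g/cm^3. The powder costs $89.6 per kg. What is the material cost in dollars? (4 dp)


Mass = 285.5*4.87/1000 = 1.390385 kg
Cost = 1.390385 * 89.6 = 124.5785 $


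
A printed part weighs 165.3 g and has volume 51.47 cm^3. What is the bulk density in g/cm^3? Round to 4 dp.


rho = 165.3 / 51.47 = 3.2116 g/cm^3


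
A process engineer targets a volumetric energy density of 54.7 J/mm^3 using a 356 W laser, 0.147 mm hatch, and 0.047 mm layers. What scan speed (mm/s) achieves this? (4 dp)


v = 356 / (54.7*0.147*0.047) = 941.9926 mm/s


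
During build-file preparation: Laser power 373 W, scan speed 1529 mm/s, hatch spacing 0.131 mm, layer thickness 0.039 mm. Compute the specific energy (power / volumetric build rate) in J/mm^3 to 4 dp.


Build rate = 1529 * 0.131 * 0.039 = 7.811661 mm^3/s
SE = 373 / 7.811661 = 47.7491 J/mm^3


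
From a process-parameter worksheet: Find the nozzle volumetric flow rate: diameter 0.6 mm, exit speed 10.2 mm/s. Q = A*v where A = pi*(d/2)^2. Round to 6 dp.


A = pi*(0.6/2)^2 = 0.28274334 mm^2
Q = 0.28274334 * 10.2 = 2.883982 mm^3/s


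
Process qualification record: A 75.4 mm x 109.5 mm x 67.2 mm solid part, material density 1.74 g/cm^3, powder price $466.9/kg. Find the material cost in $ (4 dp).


V = 75.4 * 109.5 * 67.2 = 554823.36 mm^3 = 554.82336 cm^3
Mass = 554.82336 * 1.74 / 1000 = 0.96539265 kg
Cost = 0.96539265 * 466.9 = 450.7418 $


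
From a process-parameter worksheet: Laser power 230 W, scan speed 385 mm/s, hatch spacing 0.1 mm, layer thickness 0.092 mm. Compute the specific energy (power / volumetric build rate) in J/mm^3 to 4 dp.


Build rate = 385 * 0.1 * 0.092 = 3.542 mm^3/s
SE = 230 / 3.542 = 64.9351 J/mm^3


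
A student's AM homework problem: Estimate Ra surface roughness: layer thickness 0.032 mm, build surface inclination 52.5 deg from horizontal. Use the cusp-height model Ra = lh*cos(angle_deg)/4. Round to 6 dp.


Ra = 0.032 * cos(52.5) / 4 = 0.00487 mm


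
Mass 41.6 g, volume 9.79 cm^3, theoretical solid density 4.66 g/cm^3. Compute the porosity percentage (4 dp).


rho_part = 41.6 / 9.79 = 4.24923391 g/cm^3
Porosity = (1 - 4.24923391/4.66)*100 = 8.8147 %


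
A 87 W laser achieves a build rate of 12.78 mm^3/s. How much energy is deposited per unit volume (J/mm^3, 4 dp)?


SE = 87 / 12.78 = 6.8075 J/mm^3


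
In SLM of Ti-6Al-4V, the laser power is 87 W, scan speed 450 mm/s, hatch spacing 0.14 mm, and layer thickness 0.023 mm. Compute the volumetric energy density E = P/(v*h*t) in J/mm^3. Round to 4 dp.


E = 87 / (450*0.14*0.023) = 60.0414 J/mm^3


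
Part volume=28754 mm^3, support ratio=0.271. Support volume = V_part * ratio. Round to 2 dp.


V_support = 28754 * 0.271 = 7792.33 mm^3


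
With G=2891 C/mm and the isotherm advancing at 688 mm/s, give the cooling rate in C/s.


CR = 2891 * 688 = 1989008 C/s


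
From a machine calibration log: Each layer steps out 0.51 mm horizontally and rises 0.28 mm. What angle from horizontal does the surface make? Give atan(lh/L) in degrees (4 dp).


angle = atan(0.28/0.51) = 28.7676 degrees


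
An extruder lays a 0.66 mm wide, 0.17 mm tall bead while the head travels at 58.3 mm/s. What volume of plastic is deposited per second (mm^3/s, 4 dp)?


Rate = 0.66 * 0.17 * 58.3 = 6.5413 mm^3/s


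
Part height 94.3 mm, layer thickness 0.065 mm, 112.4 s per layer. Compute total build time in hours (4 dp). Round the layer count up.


Layers = ceil(94.3/0.065) = 1451
t = 1451 * 112.4 / 3600 = 45.3034 hrs


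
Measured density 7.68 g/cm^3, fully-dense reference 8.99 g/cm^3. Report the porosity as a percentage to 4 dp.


Porosity = (1-7.68/8.99)*100 = 14.5717 %


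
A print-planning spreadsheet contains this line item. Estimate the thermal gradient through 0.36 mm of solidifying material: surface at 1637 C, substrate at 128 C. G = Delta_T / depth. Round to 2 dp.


G = (1637-128)/0.36 = 4191.67 C/mm


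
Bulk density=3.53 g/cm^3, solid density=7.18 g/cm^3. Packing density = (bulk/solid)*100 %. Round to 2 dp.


Packing = (3.53/7.18)*100 = 49.16 %


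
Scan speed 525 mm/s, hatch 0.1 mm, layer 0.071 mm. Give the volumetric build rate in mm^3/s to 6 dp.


Rate = 525 * 0.1 * 0.071 = 3.7275 mm^3/s


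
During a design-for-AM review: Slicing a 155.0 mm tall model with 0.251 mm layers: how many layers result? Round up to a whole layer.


Layers = ceil(155.0/0.251) = 618


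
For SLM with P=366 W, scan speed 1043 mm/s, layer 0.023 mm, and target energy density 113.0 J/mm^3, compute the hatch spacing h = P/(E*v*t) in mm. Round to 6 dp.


h = 366 / (113.0*1043*0.023) = 0.135018 mm


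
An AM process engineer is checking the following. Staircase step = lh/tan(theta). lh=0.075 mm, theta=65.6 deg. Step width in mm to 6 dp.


step = 0.075 / tan(65.6) = 0.034022 mm


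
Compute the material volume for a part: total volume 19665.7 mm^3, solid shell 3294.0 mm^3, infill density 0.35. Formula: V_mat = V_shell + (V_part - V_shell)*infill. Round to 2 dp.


V_infill = (19665.7 - 3294.0) * 0.35 = 5730.1
V_total = 3294.0 + 5730.1 = 9024.1 mm^3


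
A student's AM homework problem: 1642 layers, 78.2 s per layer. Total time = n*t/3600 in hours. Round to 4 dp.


t = 1642 * 78.2 / 3600 = 35.6679 hrs


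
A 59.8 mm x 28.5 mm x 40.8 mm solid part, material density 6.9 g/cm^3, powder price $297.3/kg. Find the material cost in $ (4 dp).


V = 59.8 * 28.5 * 40.8 = 69535.44 mm^3 = 69.53544 cm^3
Mass = 69.53544 * 6.9 / 1000 = 0.47979454 kg
Cost = 0.47979454 * 297.3 = 142.6429 $


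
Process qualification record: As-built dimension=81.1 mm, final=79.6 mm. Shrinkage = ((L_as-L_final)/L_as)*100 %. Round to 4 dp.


Shrinkage = ((81.1-79.6)/81.1)*100 = 1.8496 %


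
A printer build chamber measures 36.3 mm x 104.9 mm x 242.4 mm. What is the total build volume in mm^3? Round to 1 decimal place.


V = 36.3 * 104.9 * 242.4 = 923027.7 mm^3


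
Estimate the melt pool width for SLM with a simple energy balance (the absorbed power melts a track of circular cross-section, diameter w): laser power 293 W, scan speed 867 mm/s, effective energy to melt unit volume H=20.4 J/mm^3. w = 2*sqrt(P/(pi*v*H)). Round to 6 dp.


w = 2*sqrt(293/(pi*867*20.4)) = 0.145233 mm


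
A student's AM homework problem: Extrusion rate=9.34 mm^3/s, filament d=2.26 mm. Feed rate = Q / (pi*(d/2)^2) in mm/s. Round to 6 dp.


A = pi*(2.26/2)^2 = 4.0115
v = 9.34 / 4.0115 = 2.328306 mm/s


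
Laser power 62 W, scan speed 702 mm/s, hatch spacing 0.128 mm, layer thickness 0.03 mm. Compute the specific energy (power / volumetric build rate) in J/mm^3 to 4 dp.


Build rate = 702 * 0.128 * 0.03 = 2.69568 mm^3/s
SE = 62 / 2.69568 = 22.9998 J/mm^3


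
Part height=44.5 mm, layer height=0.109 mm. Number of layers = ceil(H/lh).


Layers = ceil(44.5/0.109) = 409


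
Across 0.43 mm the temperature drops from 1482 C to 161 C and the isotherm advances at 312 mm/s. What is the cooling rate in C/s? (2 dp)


G = (1482-161)/0.43 = 3072.09302326 C/mm
CR = 3072.09302326 * 312 = 958493.02 C/s


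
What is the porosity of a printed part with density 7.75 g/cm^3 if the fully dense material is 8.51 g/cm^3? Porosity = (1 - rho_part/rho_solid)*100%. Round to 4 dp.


Porosity = (1-7.75/8.51)*100 = 8.9307 %


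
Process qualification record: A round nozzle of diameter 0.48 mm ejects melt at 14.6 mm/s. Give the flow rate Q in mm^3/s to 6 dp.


A = pi*(0.48/2)^2 = 0.18095574 mm^2
Q = 0.18095574 * 14.6 = 2.641954 mm^3/s


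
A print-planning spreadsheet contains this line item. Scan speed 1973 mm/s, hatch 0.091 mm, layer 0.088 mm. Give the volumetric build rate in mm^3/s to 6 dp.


Rate = 1973 * 0.091 * 0.088 = 15.799784 mm^3/s


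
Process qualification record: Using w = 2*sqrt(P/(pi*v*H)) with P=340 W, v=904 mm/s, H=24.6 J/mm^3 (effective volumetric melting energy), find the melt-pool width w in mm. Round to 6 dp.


w = 2*sqrt(340/(pi*904*24.6)) = 0.139522 mm


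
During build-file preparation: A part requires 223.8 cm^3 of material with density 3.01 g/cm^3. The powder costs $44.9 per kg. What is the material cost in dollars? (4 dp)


Mass = 223.8*3.01/1000 = 0.673638 kg
Cost = 0.673638 * 44.9 = 30.2463 $


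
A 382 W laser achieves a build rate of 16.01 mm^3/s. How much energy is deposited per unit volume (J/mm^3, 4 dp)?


SE = 382 / 16.01 = 23.8601 J/mm^3


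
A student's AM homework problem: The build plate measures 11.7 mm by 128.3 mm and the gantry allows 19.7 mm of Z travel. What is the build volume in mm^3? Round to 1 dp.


V = 11.7 * 128.3 * 19.7 = 29571.9 mm^3


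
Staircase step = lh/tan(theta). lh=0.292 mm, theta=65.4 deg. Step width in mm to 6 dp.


step = 0.292 / tan(65.4) = 0.133688 mm


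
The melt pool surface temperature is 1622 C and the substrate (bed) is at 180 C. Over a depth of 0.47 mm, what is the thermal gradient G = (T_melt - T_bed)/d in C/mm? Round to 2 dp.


G = (1622-180)/0.47 = 3068.09 C/mm


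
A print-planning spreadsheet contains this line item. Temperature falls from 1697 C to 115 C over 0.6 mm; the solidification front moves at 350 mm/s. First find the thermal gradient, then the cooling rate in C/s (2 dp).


G = (1697-115)/0.6 = 2636.66666667 C/mm
CR = 2636.66666667 * 350 = 922833.33 C/s


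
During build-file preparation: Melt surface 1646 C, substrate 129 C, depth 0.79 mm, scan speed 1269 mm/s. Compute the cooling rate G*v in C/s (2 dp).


G = (1646-129)/0.79 = 1920.25316456 C/mm
CR = 1920.25316456 * 1269 = 2436801.27 C/s


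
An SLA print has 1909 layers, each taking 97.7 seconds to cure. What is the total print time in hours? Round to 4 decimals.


t = 1909 * 97.7 / 3600 = 51.8081 hrs


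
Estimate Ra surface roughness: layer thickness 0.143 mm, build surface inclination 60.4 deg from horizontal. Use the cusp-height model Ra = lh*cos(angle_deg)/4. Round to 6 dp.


Ra = 0.143 * cos(60.4) / 4 = 0.017658 mm


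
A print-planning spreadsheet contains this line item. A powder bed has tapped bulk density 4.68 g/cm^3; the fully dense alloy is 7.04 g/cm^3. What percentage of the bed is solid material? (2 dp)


Packing = (4.68/7.04)*100 = 66.48 %


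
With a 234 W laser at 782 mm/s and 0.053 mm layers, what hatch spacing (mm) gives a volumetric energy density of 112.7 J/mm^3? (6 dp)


h = 234 / (112.7*782*0.053) = 0.050097 mm


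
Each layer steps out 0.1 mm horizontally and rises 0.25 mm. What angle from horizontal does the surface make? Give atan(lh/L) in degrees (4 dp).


angle = atan(0.25/0.1) = 68.1986 degrees


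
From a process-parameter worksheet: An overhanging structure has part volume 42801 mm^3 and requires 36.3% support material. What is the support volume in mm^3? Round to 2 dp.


V_support = 42801 * 0.363 = 15536.76 mm^3


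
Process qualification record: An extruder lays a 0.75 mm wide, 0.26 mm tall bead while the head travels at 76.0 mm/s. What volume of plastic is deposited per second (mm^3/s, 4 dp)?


Rate = 0.75 * 0.26 * 76.0 = 14.82 mm^3/s


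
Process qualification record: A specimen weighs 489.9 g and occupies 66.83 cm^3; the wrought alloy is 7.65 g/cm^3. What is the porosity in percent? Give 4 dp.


rho_part = 489.9 / 66.83 = 7.33054018 g/cm^3
Porosity = (1 - 7.33054018/7.65)*100 = 4.1759 %


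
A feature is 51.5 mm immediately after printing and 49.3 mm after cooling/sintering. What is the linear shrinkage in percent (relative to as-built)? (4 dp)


Shrinkage = ((51.5-49.3)/51.5)*100 = 4.2718 %


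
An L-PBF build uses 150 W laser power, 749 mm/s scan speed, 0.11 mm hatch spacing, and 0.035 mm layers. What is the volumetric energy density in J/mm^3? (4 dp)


E = 150 / (749*0.11*0.035) = 52.0174 J/mm^3


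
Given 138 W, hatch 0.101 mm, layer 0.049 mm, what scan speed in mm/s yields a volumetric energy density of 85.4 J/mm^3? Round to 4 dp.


v = 138 / (85.4*0.101*0.049) = 326.5155 mm/s


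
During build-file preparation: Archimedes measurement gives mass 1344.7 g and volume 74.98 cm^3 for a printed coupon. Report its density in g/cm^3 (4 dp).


rho = 1344.7 / 74.98 = 17.9341 g/cm^3


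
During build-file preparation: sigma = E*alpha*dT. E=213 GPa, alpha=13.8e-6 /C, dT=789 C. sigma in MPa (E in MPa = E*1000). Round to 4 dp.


sigma = 213*1000 * 13.8e-6 * 789 = 2319.1866 MPa


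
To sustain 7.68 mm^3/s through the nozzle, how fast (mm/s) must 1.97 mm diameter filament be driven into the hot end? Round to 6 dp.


A = pi*(1.97/2)^2 = 3.048052
v = 7.68 / 3.048052 = 2.519642 mm/s


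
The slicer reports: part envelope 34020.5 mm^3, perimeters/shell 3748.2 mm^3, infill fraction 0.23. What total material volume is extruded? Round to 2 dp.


V_infill = (34020.5 - 3748.2) * 0.23 = 6962.63
V_total = 3748.2 + 6962.63 = 10710.83 mm^3


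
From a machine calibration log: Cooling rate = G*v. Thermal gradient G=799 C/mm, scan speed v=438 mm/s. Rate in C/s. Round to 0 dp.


CR = 799 * 438 = 349962 C/s


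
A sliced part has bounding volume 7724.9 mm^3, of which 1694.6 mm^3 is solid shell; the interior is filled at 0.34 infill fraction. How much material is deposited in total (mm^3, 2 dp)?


V_infill = (7724.9 - 1694.6) * 0.34 = 2050.3
V_total = 1694.6 + 2050.3 = 3744.9 mm^3


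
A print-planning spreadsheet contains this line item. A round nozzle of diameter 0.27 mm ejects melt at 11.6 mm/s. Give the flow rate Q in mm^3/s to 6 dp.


A = pi*(0.27/2)^2 = 0.05725553 mm^2
Q = 0.05725553 * 11.6 = 0.664164 mm^3/s


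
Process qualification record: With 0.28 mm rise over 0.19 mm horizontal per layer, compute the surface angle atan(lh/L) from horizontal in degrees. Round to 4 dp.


angle = atan(0.28/0.19) = 55.8403 degrees


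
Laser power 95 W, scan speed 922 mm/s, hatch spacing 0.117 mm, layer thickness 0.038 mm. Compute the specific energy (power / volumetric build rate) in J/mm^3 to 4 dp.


Build rate = 922 * 0.117 * 0.038 = 4.099212 mm^3/s
SE = 95 / 4.099212 = 23.1752 J/mm^3


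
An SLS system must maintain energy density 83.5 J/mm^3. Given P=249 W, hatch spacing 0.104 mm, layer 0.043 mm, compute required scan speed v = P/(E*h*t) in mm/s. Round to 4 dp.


v = 249 / (83.5*0.104*0.043) = 666.8238 mm/s


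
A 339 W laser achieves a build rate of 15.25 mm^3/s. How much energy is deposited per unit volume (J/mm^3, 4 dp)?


SE = 339 / 15.25 = 22.2295 J/mm^3


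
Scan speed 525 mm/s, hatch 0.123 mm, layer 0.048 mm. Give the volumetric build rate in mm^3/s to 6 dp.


Rate = 525 * 0.123 * 0.048 = 3.0996 mm^3/s


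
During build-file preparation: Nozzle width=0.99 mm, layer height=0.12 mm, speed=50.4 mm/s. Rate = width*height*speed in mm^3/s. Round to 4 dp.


Rate = 0.99 * 0.12 * 50.4 = 5.9875 mm^3/s


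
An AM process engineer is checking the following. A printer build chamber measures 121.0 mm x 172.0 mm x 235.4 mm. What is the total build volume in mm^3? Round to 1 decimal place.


V = 121.0 * 172.0 * 235.4 = 4899144.8 mm^3


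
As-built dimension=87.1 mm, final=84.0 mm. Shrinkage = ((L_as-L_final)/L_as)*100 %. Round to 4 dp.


Shrinkage = ((87.1-84.0)/87.1)*100 = 3.5591 %


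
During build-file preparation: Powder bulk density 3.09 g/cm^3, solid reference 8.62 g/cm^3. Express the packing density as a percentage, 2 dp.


Packing = (3.09/8.62)*100 = 35.85 %


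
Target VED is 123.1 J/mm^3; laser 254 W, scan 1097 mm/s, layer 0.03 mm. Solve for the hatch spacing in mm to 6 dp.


h = 254 / (123.1*1097*0.03) = 0.062697 mm


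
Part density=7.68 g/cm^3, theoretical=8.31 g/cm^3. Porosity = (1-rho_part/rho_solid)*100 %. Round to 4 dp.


Porosity = (1-7.68/8.31)*100 = 7.5812 %


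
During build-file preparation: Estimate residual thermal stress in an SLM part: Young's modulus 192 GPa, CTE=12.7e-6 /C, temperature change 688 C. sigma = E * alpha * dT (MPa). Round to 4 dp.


sigma = 192*1000 * 12.7e-6 * 688 = 1677.6192 MPa


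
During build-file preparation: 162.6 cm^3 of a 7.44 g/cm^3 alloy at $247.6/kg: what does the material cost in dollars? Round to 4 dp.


Mass = 162.6*7.44/1000 = 1.209744 kg
Cost = 1.209744 * 247.6 = 299.5326 $


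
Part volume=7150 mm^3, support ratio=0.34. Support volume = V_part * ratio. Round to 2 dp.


V_support = 7150 * 0.34 = 2431.0 mm^3


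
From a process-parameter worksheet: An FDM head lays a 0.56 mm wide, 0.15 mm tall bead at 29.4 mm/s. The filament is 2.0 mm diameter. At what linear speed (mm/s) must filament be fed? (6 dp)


Q = 0.56 * 0.15 * 29.4 = 2.4696 mm^3/s
A_fil = pi*(2.0/2)^2 = 3.14159265 mm^2
v_feed = 2.4696 / 3.14159265 = 0.786098 mm/s


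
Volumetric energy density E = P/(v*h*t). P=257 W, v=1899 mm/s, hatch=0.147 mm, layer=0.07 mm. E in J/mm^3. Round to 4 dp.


E = 257 / (1899*0.147*0.07) = 13.152 J/mm^3


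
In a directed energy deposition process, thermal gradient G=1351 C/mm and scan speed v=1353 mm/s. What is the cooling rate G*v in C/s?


CR = 1351 * 1353 = 1827903 C/s


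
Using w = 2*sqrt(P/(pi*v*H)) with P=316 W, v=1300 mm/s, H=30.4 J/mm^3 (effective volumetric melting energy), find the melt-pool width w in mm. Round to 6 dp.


w = 2*sqrt(316/(pi*1300*30.4)) = 0.1009 mm


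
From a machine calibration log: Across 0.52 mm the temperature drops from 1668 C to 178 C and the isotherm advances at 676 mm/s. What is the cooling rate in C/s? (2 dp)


G = (1668-178)/0.52 = 2865.38461538 C/mm
CR = 2865.38461538 * 676 = 1937000.0 C/s


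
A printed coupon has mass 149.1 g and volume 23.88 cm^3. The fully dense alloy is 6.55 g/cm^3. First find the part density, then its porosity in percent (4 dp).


rho_part = 149.1 / 23.88 = 6.24371859 g/cm^3
Porosity = (1 - 6.24371859/6.55)*100 = 4.6761 %


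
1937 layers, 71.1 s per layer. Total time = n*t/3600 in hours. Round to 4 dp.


t = 1937 * 71.1 / 3600 = 38.2558 hrs


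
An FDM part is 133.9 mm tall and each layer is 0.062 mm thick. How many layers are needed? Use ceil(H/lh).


Layers = ceil(133.9/0.062) = 2160


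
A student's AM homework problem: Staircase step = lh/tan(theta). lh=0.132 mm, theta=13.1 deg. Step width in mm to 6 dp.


step = 0.132 / tan(13.1) = 0.567236 mm


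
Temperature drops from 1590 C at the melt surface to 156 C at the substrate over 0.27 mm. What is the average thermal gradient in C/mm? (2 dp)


G = (1590-156)/0.27 = 5311.11 C/mm


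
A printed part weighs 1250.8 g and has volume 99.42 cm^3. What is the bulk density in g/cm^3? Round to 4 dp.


rho = 1250.8 / 99.42 = 12.581 g/cm^3


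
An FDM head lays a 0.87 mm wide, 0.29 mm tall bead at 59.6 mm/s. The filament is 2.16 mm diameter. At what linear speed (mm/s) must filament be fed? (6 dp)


Q = 0.87 * 0.29 * 59.6 = 15.03708 mm^3/s
A_fil = pi*(2.16/2)^2 = 3.66435367 mm^2
v_feed = 15.03708 / 3.66435367 = 4.10361 mm/s


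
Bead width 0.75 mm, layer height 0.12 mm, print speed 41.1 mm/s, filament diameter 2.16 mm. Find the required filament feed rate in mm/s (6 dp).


Q = 0.75 * 0.12 * 41.1 = 3.699 mm^3/s
A_fil = pi*(2.16/2)^2 = 3.66435367 mm^2
v_feed = 3.699 / 3.66435367 = 1.009455 mm/s


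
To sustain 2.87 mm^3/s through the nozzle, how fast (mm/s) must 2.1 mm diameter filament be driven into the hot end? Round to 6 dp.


A = pi*(2.1/2)^2 = 3.463606
v = 2.87 / 3.463606 = 0.828616 mm/s


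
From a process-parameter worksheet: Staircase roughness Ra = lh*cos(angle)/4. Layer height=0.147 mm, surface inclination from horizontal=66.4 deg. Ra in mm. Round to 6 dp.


Ra = 0.147 * cos(66.4) / 4 = 0.014713 mm


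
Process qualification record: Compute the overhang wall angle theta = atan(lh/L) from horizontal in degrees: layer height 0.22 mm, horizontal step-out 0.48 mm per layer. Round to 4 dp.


angle = atan(0.22/0.48) = 24.6236 degrees


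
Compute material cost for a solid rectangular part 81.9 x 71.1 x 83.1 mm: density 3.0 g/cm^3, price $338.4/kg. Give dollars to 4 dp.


V = 81.9 * 71.1 * 83.1 = 483898.779 mm^3 = 483.898779 cm^3
Mass = 483.898779 * 3.0 / 1000 = 1.45169634 kg
Cost = 1.45169634 * 338.4 = 491.254 $


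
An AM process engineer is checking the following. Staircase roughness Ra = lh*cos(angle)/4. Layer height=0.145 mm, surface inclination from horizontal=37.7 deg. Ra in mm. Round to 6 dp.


Ra = 0.145 * cos(37.7) / 4 = 0.028682 mm


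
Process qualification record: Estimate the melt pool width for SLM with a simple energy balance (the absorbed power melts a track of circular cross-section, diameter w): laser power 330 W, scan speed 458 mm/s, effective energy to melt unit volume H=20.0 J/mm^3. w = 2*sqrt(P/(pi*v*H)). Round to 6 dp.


w = 2*sqrt(330/(pi*458*20.0)) = 0.214173 mm


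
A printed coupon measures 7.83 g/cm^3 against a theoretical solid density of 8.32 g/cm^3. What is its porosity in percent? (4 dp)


Porosity = (1-7.83/8.32)*100 = 5.8894 %


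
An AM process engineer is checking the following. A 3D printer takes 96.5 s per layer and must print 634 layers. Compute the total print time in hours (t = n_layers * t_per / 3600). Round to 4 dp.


t = 634 * 96.5 / 3600 = 16.9947 hrs


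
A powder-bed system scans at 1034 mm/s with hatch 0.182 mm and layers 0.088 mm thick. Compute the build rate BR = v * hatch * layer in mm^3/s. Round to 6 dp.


Rate = 1034 * 0.182 * 0.088 = 16.560544 mm^3/s


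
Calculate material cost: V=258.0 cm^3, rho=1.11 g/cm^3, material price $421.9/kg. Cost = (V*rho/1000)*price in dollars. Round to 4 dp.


Mass = 258.0*1.11/1000 = 0.28638 kg
Cost = 0.28638 * 421.9 = 120.8237 $


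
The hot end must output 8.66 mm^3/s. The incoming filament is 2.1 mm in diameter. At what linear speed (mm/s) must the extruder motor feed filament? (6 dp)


A = pi*(2.1/2)^2 = 3.463606
v = 8.66 / 3.463606 = 2.500284 mm/s


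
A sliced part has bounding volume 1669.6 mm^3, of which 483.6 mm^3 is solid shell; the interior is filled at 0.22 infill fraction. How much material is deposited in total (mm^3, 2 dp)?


V_infill = (1669.6 - 483.6) * 0.22 = 260.92
V_total = 483.6 + 260.92 = 744.52 mm^3


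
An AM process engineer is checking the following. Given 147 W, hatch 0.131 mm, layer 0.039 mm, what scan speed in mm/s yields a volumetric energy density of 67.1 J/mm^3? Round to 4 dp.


v = 147 / (67.1*0.131*0.039) = 428.8041 mm/s


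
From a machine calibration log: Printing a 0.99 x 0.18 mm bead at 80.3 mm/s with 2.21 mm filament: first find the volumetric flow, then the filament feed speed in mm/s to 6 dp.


Q = 0.99 * 0.18 * 80.3 = 14.30946 mm^3/s
A_fil = pi*(2.21/2)^2 = 3.83596317 mm^2
v_feed = 14.30946 / 3.83596317 = 3.730343 mm/s


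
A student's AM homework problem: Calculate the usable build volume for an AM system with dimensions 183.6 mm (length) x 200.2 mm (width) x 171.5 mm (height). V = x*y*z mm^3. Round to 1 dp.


V = 183.6 * 200.2 * 171.5 = 6303777.5 mm^3


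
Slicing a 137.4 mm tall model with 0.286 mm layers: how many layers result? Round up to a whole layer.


Layers = ceil(137.4/0.286) = 481


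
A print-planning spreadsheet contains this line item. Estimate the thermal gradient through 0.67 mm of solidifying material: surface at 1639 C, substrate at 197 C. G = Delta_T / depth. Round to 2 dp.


G = (1639-197)/0.67 = 2152.24 C/mm


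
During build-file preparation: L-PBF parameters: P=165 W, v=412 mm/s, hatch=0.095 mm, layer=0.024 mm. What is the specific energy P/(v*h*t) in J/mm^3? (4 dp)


Build rate = 412 * 0.095 * 0.024 = 0.93936 mm^3/s
SE = 165 / 0.93936 = 175.6515 J/mm^3


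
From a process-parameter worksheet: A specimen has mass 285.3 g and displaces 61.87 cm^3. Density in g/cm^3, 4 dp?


rho = 285.3 / 61.87 = 4.6113 g/cm^3


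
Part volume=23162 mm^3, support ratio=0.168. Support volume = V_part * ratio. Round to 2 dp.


V_support = 23162 * 0.168 = 3891.22 mm^3


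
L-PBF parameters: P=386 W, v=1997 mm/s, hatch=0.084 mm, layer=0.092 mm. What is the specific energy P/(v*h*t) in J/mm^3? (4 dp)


Build rate = 1997 * 0.084 * 0.092 = 15.432816 mm^3/s
SE = 386 / 15.432816 = 25.0116 J/mm^3


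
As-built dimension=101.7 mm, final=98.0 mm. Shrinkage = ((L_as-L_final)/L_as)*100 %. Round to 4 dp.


Shrinkage = ((101.7-98.0)/101.7)*100 = 3.6382 %


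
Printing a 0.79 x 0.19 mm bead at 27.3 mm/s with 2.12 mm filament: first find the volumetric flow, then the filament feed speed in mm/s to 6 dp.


Q = 0.79 * 0.19 * 27.3 = 4.09773 mm^3/s
A_fil = pi*(2.12/2)^2 = 3.52989351 mm^2
v_feed = 4.09773 / 3.52989351 = 1.160865 mm/s


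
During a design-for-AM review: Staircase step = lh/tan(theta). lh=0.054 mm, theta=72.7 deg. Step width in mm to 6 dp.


step = 0.054 / tan(72.7) = 0.016819 mm
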